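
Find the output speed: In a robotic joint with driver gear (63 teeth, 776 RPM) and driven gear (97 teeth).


Given: N1 = 63 teeth, w1 = 776 RPM, N2 = 97 teeth
Using N1*w1 = N2*w2
w2 = N1*w1 / N2
w2 = 63*776 / 97
w2 = 48888 / 97
w2 = 504 RPM

504 RPM


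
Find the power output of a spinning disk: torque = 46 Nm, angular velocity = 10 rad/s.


Given: tau = 46 Nm, omega = 10 rad/s
Using P = tau * omega
P = 46 * 10
P = 460 W

460 W


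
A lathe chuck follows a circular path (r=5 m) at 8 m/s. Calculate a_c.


Given: v = 8 m/s, r = 5 m
Using a_c = v^2 / r
a_c = 8^2 / 5
a_c = 64 / 5
a_c = 64/5 m/s^2

64/5 m/s^2


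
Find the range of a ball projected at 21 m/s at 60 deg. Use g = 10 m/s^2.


Given: v0 = 21 m/s, theta = 60 deg, g = 10 m/s^2
sin(2*60) = sin(120) = sqrt(3)/2
Using R = v0^2 * sin(2*theta) / g
R = 21^2 * (sqrt(3)/2) / 10
R = 441 * sqrt(3) / 20
R = 441/20*sqrt(3) m

441/20*sqrt(3) m


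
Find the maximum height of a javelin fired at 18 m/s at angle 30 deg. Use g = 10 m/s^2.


Given: v0 = 18 m/s, theta = 30 deg, g = 10 m/s^2
sin^2(30) = 1/4
Using H = v0^2 * sin^2(theta) / (2*g)
H = 18^2 * 1/4 / (2*10)
H = 324 * 1/4 / 20
H = 81 / 20
H = 81/20 m

81/20 m


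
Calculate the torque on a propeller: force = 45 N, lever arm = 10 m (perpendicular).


Given: F = 45 N, r = 10 m, angle = 90 deg (perpendicular)
Using tau = F * r * sin(90)
sin(90) = 1
tau = 45 * 10 * 1
tau = 450 Nm

450 Nm


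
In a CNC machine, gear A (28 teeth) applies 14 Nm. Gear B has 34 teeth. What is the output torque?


Given: N1 = 28, N2 = 34, T1 = 14 Nm
Using T2/T1 = N2/N1
T2 = T1 * N2 / N1
T2 = 14 * 34 / 28
T2 = 476 / 28
T2 = 17 Nm

17 Nm


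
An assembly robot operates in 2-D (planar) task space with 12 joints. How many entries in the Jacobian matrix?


Given: task space dimension = 2, joints = 12
Jacobian is a 2 x 12 matrix
Total entries = rows * columns
Total = 2 * 12
Total = 24

24


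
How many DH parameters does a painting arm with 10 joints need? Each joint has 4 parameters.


Given: 10 joints, 4 DH parameters per joint (d, theta, a, alpha)
Total DH parameters = number_of_joints * 4
Total = 10 * 4
Total = 40

40


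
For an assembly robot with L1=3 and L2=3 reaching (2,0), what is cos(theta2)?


Given: L1 = 3, L2 = 3, target (x, y) = (2, 0)
Using cos(theta2) = (x^2 + y^2 - L1^2 - L2^2) / (2*L1*L2)
x^2 + y^2 = 2^2 + 0 = 4
L1^2 + L2^2 = 9 + 9 = 18
Numerator = 4 - 18 = -14
Denominator = 2*3*3 = 18
cos(theta2) = -14/18 = -7/9

-7/9


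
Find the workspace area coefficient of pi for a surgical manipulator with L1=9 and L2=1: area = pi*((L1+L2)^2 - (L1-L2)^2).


Given: L1 = 9, L2 = 1
(L1+L2)^2 = (10)^2 = 100
(L1-L2)^2 = (8)^2 = 64
Difference = 100 - 64 = 36
This equals 4*L1*L2 = 4*9*1 = 36
Workspace area = 36*pi

36


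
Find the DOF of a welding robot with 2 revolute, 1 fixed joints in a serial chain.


Given: serial robot with 2 revolute, 1 fixed joints
DOF contribution per joint type: revolute=1, prismatic=1, spherical=3, fixed=0
DOF = 2*1 + 1*0
DOF = 2

2


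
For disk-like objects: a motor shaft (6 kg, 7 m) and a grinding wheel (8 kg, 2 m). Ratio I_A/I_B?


Given: M1=6 kg, R1=7 m, M2=8 kg, R2=2 m
For a disk: I = (1/2)*M*R^2, so I_A/I_B = (M1*R1^2)/(M2*R2^2)
M1*R1^2 = 6*49 = 294
M2*R2^2 = 8*4 = 32
I_A/I_B = 294/32 = 147/16

147/16


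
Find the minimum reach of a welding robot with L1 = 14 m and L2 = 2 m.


Given: L1 = 14 m, L2 = 2 m
For a 2-link planar arm, min reach = |L1 - L2| (second link folded back)
Min reach = |14 - 2|
Min reach = 12 m

12 m


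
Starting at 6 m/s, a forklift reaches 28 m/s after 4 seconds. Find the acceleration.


Given: initial velocity v0 = 6 m/s, final velocity v = 28 m/s, time t = 4 s
Using a = (v - v0) / t
a = (28 - 6) / 4
a = 22 / 4
a = 11/2 m/s^2

11/2 m/s^2


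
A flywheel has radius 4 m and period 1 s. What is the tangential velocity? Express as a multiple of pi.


Given: radius r = 4 m, period T = 1 s
Using v = 2*pi*r / T
v = 2*pi*4 / 1
v = 8*pi / 1
v = 8*pi m/s

8*pi m/s


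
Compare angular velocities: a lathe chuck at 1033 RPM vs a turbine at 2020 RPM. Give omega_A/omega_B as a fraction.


Given: RPM_A = 1033, RPM_B = 2020
omega = 2*pi*RPM/60, so omega_A/omega_B = RPM_A / RPM_B
omega_A/omega_B = 1033 / 2020
omega_A/omega_B = 1033/2020

1033/2020


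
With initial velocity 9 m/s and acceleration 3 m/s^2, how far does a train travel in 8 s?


Given: v0 = 9 m/s, a = 3 m/s^2, t = 8 s
Using s = v0*t + (1/2)*a*t^2
s = 9*8 + (1/2)*3*8^2
s = 72 + (1/2)*192
s = 72 + 96
s = 168

168 m


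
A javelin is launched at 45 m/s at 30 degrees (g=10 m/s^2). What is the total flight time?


Given: v0 = 45 m/s, theta = 30 deg, g = 10 m/s^2
sin(30) = 1/2
Using T = 2*v0*sin(theta) / g
T = 2*45*1/2 / 10
T = 45 / 10
T = 9/2 s

9/2 s


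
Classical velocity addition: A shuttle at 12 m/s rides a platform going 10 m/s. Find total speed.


Given: object velocity = 12 m/s, platform velocity = 10 m/s (same direction)
Using classical velocity addition: v_total = v_object + v_platform
v_total = 12 + 10
v_total = 22 m/s

22 m/s


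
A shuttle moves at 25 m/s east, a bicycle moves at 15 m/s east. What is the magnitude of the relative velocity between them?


Given: v_A = 25 m/s east, v_B = 15 m/s east
Both move in the same direction; relative speed = |v_A - v_B|
|25 - 15| = |10|
= 10 m/s

10 m/s


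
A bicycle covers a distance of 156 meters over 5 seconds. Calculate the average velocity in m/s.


Given: distance d = 156 m, time t = 5 s
Using v = d / t
v = 156 / 5
v = 156/5 m/s

156/5 m/s


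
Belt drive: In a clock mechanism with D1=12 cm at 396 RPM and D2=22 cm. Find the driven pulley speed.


Given: D1 = 12 cm, w1 = 396 RPM, D2 = 22 cm
Using D1*w1 = D2*w2
w2 = D1*w1 / D2
w2 = 12*396 / 22
w2 = 4752 / 22
w2 = 216 RPM

216 RPM


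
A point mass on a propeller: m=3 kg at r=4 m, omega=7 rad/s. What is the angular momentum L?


Given: m = 3 kg, r = 4 m, omega = 7 rad/s
For a point mass: I = m*r^2
I = 3*4^2 = 3*16 = 48
L = I*omega = 48*7
L = 336 kg*m^2/s

336 kg*m^2/s


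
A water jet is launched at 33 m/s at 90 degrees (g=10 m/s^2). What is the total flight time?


Given: v0 = 33 m/s, theta = 90 deg, g = 10 m/s^2
sin(90) = 1
Using T = 2*v0*sin(theta) / g
T = 2*33*1 / 10
T = 66 / 10
T = 33/5 s

33/5 s


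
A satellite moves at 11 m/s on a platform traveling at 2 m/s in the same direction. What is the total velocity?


Given: object velocity = 11 m/s, platform velocity = 2 m/s (same direction)
Using classical velocity addition: v_total = v_object + v_platform
v_total = 11 + 2
v_total = 13 m/s

13 m/s


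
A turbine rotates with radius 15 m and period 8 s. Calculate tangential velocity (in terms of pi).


Given: radius r = 15 m, period T = 8 s
Using v = 2*pi*r / T
v = 2*pi*15 / 8
v = 30*pi / 8
v = 15/4*pi m/s

15/4*pi m/s


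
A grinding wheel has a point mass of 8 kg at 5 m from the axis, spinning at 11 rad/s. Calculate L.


Given: m = 8 kg, r = 5 m, omega = 11 rad/s
For a point mass: I = m*r^2
I = 8*5^2 = 8*25 = 200
L = I*omega = 200*11
L = 2200 kg*m^2/s

2200 kg*m^2/s


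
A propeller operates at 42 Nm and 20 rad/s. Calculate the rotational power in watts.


Given: tau = 42 Nm, omega = 20 rad/s
Using P = tau * omega
P = 42 * 20
P = 840 W

840 W


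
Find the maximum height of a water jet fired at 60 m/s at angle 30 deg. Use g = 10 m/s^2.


Given: v0 = 60 m/s, theta = 30 deg, g = 10 m/s^2
sin^2(30) = 1/4
Using H = v0^2 * sin^2(theta) / (2*g)
H = 60^2 * 1/4 / (2*10)
H = 3600 * 1/4 / 20
H = 900 / 20
H = 45 m

45 m


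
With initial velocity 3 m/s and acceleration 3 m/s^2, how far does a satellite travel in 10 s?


Given: v0 = 3 m/s, a = 3 m/s^2, t = 10 s
Using s = v0*t + (1/2)*a*t^2
s = 3*10 + (1/2)*3*10^2
s = 30 + (1/2)*300
s = 30 + 150
s = 180

180 m


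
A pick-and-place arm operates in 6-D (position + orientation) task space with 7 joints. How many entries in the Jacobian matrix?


Given: task space dimension = 6, joints = 7
Jacobian is a 6 x 7 matrix
Total entries = rows * columns
Total = 6 * 7
Total = 42

42


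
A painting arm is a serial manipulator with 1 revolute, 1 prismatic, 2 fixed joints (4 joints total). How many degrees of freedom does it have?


Given: serial robot with 1 revolute, 1 prismatic, 2 fixed joints
DOF contribution per joint type: revolute=1, prismatic=1, spherical=3, fixed=0
DOF = 1*1 + 1*1 + 2*0
DOF = 2

2


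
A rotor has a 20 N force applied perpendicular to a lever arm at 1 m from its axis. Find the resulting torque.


Given: F = 20 N, r = 1 m, angle = 90 deg (perpendicular)
Using tau = F * r * sin(90)
sin(90) = 1
tau = 20 * 1 * 1
tau = 20 Nm

20 Nm


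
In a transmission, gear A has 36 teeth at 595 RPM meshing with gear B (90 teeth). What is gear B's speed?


Given: N1 = 36 teeth, w1 = 595 RPM, N2 = 90 teeth
Using N1*w1 = N2*w2
w2 = N1*w1 / N2
w2 = 36*595 / 90
w2 = 21420 / 90
w2 = 238 RPM

238 RPM


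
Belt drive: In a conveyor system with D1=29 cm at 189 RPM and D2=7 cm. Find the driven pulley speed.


Given: D1 = 29 cm, w1 = 189 RPM, D2 = 7 cm
Using D1*w1 = D2*w2
w2 = D1*w1 / D2
w2 = 29*189 / 7
w2 = 5481 / 7
w2 = 783 RPM

783 RPM


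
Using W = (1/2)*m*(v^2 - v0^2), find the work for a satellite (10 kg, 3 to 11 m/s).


Given: m = 10 kg, v0 = 3 m/s, v = 11 m/s
Using W = (1/2)*m*(v^2 - v0^2)
v^2 = 11^2 = 121
v0^2 = 3^2 = 9
v^2 - v0^2 = 121 - 9 = 112
W = (1/2)*10*112 = 560 J

560 J


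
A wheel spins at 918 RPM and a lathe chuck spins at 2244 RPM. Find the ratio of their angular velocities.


Given: RPM_A = 918, RPM_B = 2244
omega = 2*pi*RPM/60, so omega_A/omega_B = RPM_A / RPM_B
omega_A/omega_B = 918 / 2244
omega_A/omega_B = 9/22

9/22


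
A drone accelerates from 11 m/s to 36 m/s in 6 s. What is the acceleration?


Given: initial velocity v0 = 11 m/s, final velocity v = 36 m/s, time t = 6 s
Using a = (v - v0) / t
a = (36 - 11) / 6
a = 25 / 6
a = 25/6 m/s^2

25/6 m/s^2


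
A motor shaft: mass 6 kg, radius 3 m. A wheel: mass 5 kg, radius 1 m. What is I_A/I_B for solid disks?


Given: M1=6 kg, R1=3 m, M2=5 kg, R2=1 m
For a disk: I = (1/2)*M*R^2, so I_A/I_B = (M1*R1^2)/(M2*R2^2)
M1*R1^2 = 6*9 = 54
M2*R2^2 = 5*1 = 5
I_A/I_B = 54/5 = 54/5

54/5


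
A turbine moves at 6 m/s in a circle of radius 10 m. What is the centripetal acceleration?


Given: v = 6 m/s, r = 10 m
Using a_c = v^2 / r
a_c = 6^2 / 10
a_c = 36 / 10
a_c = 18/5 m/s^2

18/5 m/s^2


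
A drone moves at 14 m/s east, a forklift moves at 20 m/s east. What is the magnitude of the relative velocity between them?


Given: v_A = 14 m/s east, v_B = 20 m/s east
Both move in the same direction; relative speed = |v_A - v_B|
|14 - 20| = |-6|
= 6 m/s

6 m/s


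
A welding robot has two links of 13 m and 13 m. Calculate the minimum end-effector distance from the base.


Given: L1 = 13 m, L2 = 13 m
For a 2-link planar arm, min reach = |L1 - L2| (second link folded back)
Min reach = |13 - 13|
Min reach = 0 m

0 m


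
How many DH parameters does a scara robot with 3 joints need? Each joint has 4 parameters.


Given: 3 joints, 4 DH parameters per joint (d, theta, a, alpha)
Total DH parameters = number_of_joints * 4
Total = 3 * 4
Total = 12

12


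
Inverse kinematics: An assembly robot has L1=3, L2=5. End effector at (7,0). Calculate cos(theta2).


Given: L1 = 3, L2 = 5, target (x, y) = (7, 0)
Using cos(theta2) = (x^2 + y^2 - L1^2 - L2^2) / (2*L1*L2)
x^2 + y^2 = 7^2 + 0 = 49
L1^2 + L2^2 = 9 + 25 = 34
Numerator = 49 - 34 = 15
Denominator = 2*3*5 = 30
cos(theta2) = 15/30 = 1/2

1/2


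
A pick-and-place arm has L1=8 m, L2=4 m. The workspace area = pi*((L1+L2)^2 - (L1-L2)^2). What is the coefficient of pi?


Given: L1 = 8, L2 = 4
(L1+L2)^2 = (12)^2 = 144
(L1-L2)^2 = (4)^2 = 16
Difference = 144 - 16 = 128
This equals 4*L1*L2 = 4*8*4 = 128
Workspace area = 128*pi

128


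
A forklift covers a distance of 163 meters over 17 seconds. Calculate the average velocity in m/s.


Given: distance d = 163 m, time t = 17 s
Using v = d / t
v = 163 / 17
v = 163/17 m/s

163/17 m/s


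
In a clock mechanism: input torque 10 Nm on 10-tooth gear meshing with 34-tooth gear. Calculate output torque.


Given: N1 = 10, N2 = 34, T1 = 10 Nm
Using T2/T1 = N2/N1
T2 = T1 * N2 / N1
T2 = 10 * 34 / 10
T2 = 340 / 10
T2 = 34 Nm

34 Nm


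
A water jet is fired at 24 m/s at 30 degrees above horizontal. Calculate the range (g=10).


Given: v0 = 24 m/s, theta = 30 deg, g = 10 m/s^2
sin(2*30) = sin(60) = sqrt(3)/2
Using R = v0^2 * sin(2*theta) / g
R = 24^2 * (sqrt(3)/2) / 10
R = 576 * sqrt(3) / 20
R = 144/5*sqrt(3) m

144/5*sqrt(3) m


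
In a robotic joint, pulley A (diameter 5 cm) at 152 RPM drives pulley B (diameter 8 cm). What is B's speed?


Given: D1 = 5 cm, w1 = 152 RPM, D2 = 8 cm
Using D1*w1 = D2*w2
w2 = D1*w1 / D2
w2 = 5*152 / 8
w2 = 760 / 8
w2 = 95 RPM

95 RPM


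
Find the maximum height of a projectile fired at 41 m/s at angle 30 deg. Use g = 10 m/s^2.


Given: v0 = 41 m/s, theta = 30 deg, g = 10 m/s^2
sin^2(30) = 1/4
Using H = v0^2 * sin^2(theta) / (2*g)
H = 41^2 * 1/4 / (2*10)
H = 1681 * 1/4 / 20
H = 1681/4 / 20
H = 1681/80 m

1681/80 m


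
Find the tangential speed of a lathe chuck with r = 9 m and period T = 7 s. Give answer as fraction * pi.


Given: radius r = 9 m, period T = 7 s
Using v = 2*pi*r / T
v = 2*pi*9 / 7
v = 18*pi / 7
v = 18/7*pi m/s

18/7*pi m/s


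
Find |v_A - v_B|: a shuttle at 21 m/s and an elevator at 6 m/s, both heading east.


Given: v_A = 21 m/s east, v_B = 6 m/s east
Both move in the same direction; relative speed = |v_A - v_B|
|21 - 6| = |15|
= 15 m/s

15 m/s


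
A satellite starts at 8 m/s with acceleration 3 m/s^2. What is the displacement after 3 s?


Given: v0 = 8 m/s, a = 3 m/s^2, t = 3 s
Using s = v0*t + (1/2)*a*t^2
s = 8*3 + (1/2)*3*3^2
s = 24 + (1/2)*27
s = 24 + 27/2
s = 75/2

75/2 m


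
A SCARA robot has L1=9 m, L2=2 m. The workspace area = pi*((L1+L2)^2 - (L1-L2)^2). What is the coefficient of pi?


Given: L1 = 9, L2 = 2
(L1+L2)^2 = (11)^2 = 121
(L1-L2)^2 = (7)^2 = 49
Difference = 121 - 49 = 72
This equals 4*L1*L2 = 4*9*2 = 72
Workspace area = 72*pi

72


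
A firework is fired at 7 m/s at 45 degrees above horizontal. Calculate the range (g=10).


Given: v0 = 7 m/s, theta = 45 deg, g = 10 m/s^2
sin(2*45) = sin(90) = 1
Using R = v0^2 * sin(2*theta) / g
R = 7^2 * 1 / 10
R = 49 / 10
R = 49/10 m

49/10 m


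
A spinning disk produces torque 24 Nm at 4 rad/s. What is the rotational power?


Given: tau = 24 Nm, omega = 4 rad/s
Using P = tau * omega
P = 24 * 4
P = 96 W

96 W


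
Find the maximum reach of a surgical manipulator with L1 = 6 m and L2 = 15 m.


Given: L1 = 6 m, L2 = 15 m
For a 2-link planar arm, max reach = L1 + L2 (fully extended)
Max reach = 6 + 15
Max reach = 21 m

21 m


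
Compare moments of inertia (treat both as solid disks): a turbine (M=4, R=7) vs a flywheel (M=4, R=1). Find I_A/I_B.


Given: M1=4 kg, R1=7 m, M2=4 kg, R2=1 m
For a disk: I = (1/2)*M*R^2, so I_A/I_B = (M1*R1^2)/(M2*R2^2)
M1*R1^2 = 4*49 = 196
M2*R2^2 = 4*1 = 4
I_A/I_B = 196/4 = 49

49


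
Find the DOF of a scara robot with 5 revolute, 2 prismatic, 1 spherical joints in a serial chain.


Given: serial robot with 5 revolute, 2 prismatic, 1 spherical joints
DOF contribution per joint type: revolute=1, prismatic=1, spherical=3, fixed=0
DOF = 5*1 + 2*1 + 1*3
DOF = 10

10


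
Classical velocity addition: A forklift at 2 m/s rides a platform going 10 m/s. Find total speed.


Given: object velocity = 2 m/s, platform velocity = 10 m/s (same direction)
Using classical velocity addition: v_total = v_object + v_platform
v_total = 2 + 10
v_total = 12 m/s

12 m/s


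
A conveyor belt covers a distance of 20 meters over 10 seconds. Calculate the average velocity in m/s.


Given: distance d = 20 m, time t = 10 s
Using v = d / t
v = 20 / 10
v = 2 m/s

2 m/s


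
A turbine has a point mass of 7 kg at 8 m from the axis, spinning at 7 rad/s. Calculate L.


Given: m = 7 kg, r = 8 m, omega = 7 rad/s
For a point mass: I = m*r^2
I = 7*8^2 = 7*64 = 448
L = I*omega = 448*7
L = 3136 kg*m^2/s

3136 kg*m^2/s


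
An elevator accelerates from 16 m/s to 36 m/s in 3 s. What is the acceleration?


Given: initial velocity v0 = 16 m/s, final velocity v = 36 m/s, time t = 3 s
Using a = (v - v0) / t
a = (36 - 16) / 3
a = 20 / 3
a = 20/3 m/s^2

20/3 m/s^2


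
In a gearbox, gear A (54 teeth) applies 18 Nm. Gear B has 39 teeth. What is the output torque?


Given: N1 = 54, N2 = 39, T1 = 18 Nm
Using T2/T1 = N2/N1
T2 = T1 * N2 / N1
T2 = 18 * 39 / 54
T2 = 702 / 54
T2 = 13 Nm

13 Nm


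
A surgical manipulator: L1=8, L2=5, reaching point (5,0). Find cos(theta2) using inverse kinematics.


Given: L1 = 8, L2 = 5, target (x, y) = (5, 0)
Using cos(theta2) = (x^2 + y^2 - L1^2 - L2^2) / (2*L1*L2)
x^2 + y^2 = 5^2 + 0 = 25
L1^2 + L2^2 = 64 + 25 = 89
Numerator = 25 - 89 = -64
Denominator = 2*8*5 = 80
cos(theta2) = -64/80 = -4/5

-4/5


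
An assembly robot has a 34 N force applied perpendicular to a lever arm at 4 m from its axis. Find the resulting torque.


Given: F = 34 N, r = 4 m, angle = 90 deg (perpendicular)
Using tau = F * r * sin(90)
sin(90) = 1
tau = 34 * 4 * 1
tau = 136 Nm

136 Nm


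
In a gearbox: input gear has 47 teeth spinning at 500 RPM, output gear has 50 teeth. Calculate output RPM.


Given: N1 = 47 teeth, w1 = 500 RPM, N2 = 50 teeth
Using N1*w1 = N2*w2
w2 = N1*w1 / N2
w2 = 47*500 / 50
w2 = 23500 / 50
w2 = 470 RPM

470 RPM


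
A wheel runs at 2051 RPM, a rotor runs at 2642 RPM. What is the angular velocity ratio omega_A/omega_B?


Given: RPM_A = 2051, RPM_B = 2642
omega = 2*pi*RPM/60, so omega_A/omega_B = RPM_A / RPM_B
omega_A/omega_B = 2051 / 2642
omega_A/omega_B = 2051/2642

2051/2642


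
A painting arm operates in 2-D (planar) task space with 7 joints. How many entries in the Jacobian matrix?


Given: task space dimension = 2, joints = 7
Jacobian is a 2 x 7 matrix
Total entries = rows * columns
Total = 2 * 7
Total = 14

14


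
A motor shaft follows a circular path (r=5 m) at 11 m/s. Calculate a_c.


Given: v = 11 m/s, r = 5 m
Using a_c = v^2 / r
a_c = 11^2 / 5
a_c = 121 / 5
a_c = 121/5 m/s^2

121/5 m/s^2


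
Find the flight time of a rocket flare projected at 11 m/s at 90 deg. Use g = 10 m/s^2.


Given: v0 = 11 m/s, theta = 90 deg, g = 10 m/s^2
sin(90) = 1
Using T = 2*v0*sin(theta) / g
T = 2*11*1 / 10
T = 22 / 10
T = 11/5 s

11/5 s


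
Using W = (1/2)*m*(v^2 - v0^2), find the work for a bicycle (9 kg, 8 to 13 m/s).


Given: m = 9 kg, v0 = 8 m/s, v = 13 m/s
Using W = (1/2)*m*(v^2 - v0^2)
v^2 = 13^2 = 169
v0^2 = 8^2 = 64
v^2 - v0^2 = 169 - 64 = 105
W = (1/2)*9*105 = 945/2 J

945/2 J


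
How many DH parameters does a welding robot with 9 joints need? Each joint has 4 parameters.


Given: 9 joints, 4 DH parameters per joint (d, theta, a, alpha)
Total DH parameters = number_of_joints * 4
Total = 9 * 4
Total = 36

36


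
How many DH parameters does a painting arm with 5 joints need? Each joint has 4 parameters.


Given: 5 joints, 4 DH parameters per joint (d, theta, a, alpha)
Total DH parameters = number_of_joints * 4
Total = 5 * 4
Total = 20

20


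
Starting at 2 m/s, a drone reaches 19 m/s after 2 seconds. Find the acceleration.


Given: initial velocity v0 = 2 m/s, final velocity v = 19 m/s, time t = 2 s
Using a = (v - v0) / t
a = (19 - 2) / 2
a = 17 / 2
a = 17/2 m/s^2

17/2 m/s^2


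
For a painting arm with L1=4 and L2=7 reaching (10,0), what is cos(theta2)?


Given: L1 = 4, L2 = 7, target (x, y) = (10, 0)
Using cos(theta2) = (x^2 + y^2 - L1^2 - L2^2) / (2*L1*L2)
x^2 + y^2 = 10^2 + 0 = 100
L1^2 + L2^2 = 16 + 49 = 65
Numerator = 100 - 65 = 35
Denominator = 2*4*7 = 56
cos(theta2) = 35/56 = 5/8

5/8


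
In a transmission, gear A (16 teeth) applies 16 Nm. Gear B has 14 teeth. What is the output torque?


Given: N1 = 16, N2 = 14, T1 = 16 Nm
Using T2/T1 = N2/N1
T2 = T1 * N2 / N1
T2 = 16 * 14 / 16
T2 = 224 / 16
T2 = 14 Nm

14 Nm


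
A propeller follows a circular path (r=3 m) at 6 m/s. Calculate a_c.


Given: v = 6 m/s, r = 3 m
Using a_c = v^2 / r
a_c = 6^2 / 3
a_c = 36 / 3
a_c = 12 m/s^2

12 m/s^2


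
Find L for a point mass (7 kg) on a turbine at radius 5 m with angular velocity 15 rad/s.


Given: m = 7 kg, r = 5 m, omega = 15 rad/s
For a point mass: I = m*r^2
I = 7*5^2 = 7*25 = 175
L = I*omega = 175*15
L = 2625 kg*m^2/s

2625 kg*m^2/s


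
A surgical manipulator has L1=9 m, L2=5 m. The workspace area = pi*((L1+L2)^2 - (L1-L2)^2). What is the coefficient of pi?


Given: L1 = 9, L2 = 5
(L1+L2)^2 = (14)^2 = 196
(L1-L2)^2 = (4)^2 = 16
Difference = 196 - 16 = 180
This equals 4*L1*L2 = 4*9*5 = 180
Workspace area = 180*pi

180


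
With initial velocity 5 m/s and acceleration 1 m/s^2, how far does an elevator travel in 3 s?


Given: v0 = 5 m/s, a = 1 m/s^2, t = 3 s
Using s = v0*t + (1/2)*a*t^2
s = 5*3 + (1/2)*1*3^2
s = 15 + (1/2)*9
s = 15 + 9/2
s = 39/2

39/2 m


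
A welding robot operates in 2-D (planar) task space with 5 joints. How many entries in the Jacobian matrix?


Given: task space dimension = 2, joints = 5
Jacobian is a 2 x 5 matrix
Total entries = rows * columns
Total = 2 * 5
Total = 10

10


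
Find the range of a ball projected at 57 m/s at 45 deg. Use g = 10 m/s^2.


Given: v0 = 57 m/s, theta = 45 deg, g = 10 m/s^2
sin(2*45) = sin(90) = 1
Using R = v0^2 * sin(2*theta) / g
R = 57^2 * 1 / 10
R = 3249 / 10
R = 3249/10 m

3249/10 m


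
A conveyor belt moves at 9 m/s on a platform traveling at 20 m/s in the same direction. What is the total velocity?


Given: object velocity = 9 m/s, platform velocity = 20 m/s (same direction)
Using classical velocity addition: v_total = v_object + v_platform
v_total = 9 + 20
v_total = 29 m/s

29 m/s


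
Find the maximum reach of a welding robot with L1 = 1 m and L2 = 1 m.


Given: L1 = 1 m, L2 = 1 m
For a 2-link planar arm, max reach = L1 + L2 (fully extended)
Max reach = 1 + 1
Max reach = 2 m

2 m


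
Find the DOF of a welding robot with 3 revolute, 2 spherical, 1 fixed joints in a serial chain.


Given: serial robot with 3 revolute, 2 spherical, 1 fixed joints
DOF contribution per joint type: revolute=1, prismatic=1, spherical=3, fixed=0
DOF = 3*1 + 2*3 + 1*0
DOF = 9

9


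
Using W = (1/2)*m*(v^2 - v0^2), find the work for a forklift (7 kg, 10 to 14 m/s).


Given: m = 7 kg, v0 = 10 m/s, v = 14 m/s
Using W = (1/2)*m*(v^2 - v0^2)
v^2 = 14^2 = 196
v0^2 = 10^2 = 100
v^2 - v0^2 = 196 - 100 = 96
W = (1/2)*7*96 = 336 J

336 J


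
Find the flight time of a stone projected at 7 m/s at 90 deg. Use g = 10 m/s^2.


Given: v0 = 7 m/s, theta = 90 deg, g = 10 m/s^2
sin(90) = 1
Using T = 2*v0*sin(theta) / g
T = 2*7*1 / 10
T = 14 / 10
T = 7/5 s

7/5 s


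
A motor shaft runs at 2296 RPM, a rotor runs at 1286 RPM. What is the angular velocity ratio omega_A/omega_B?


Given: RPM_A = 2296, RPM_B = 1286
omega = 2*pi*RPM/60, so omega_A/omega_B = RPM_A / RPM_B
omega_A/omega_B = 2296 / 1286
omega_A/omega_B = 1148/643

1148/643


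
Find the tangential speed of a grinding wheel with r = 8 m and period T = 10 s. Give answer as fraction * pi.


Given: radius r = 8 m, period T = 10 s
Using v = 2*pi*r / T
v = 2*pi*8 / 10
v = 16*pi / 10
v = 8/5*pi m/s

8/5*pi m/s


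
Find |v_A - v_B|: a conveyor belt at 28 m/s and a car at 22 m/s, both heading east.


Given: v_A = 28 m/s east, v_B = 22 m/s east
Both move in the same direction; relative speed = |v_A - v_B|
|28 - 22| = |6|
= 6 m/s

6 m/s


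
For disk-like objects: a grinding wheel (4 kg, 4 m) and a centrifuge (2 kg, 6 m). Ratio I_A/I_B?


Given: M1=4 kg, R1=4 m, M2=2 kg, R2=6 m
For a disk: I = (1/2)*M*R^2, so I_A/I_B = (M1*R1^2)/(M2*R2^2)
M1*R1^2 = 4*16 = 64
M2*R2^2 = 2*36 = 72
I_A/I_B = 64/72 = 8/9

8/9


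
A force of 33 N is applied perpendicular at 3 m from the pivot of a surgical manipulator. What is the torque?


Given: F = 33 N, r = 3 m, angle = 90 deg (perpendicular)
Using tau = F * r * sin(90)
sin(90) = 1
tau = 33 * 3 * 1
tau = 99 Nm

99 Nm


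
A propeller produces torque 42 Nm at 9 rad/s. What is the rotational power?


Given: tau = 42 Nm, omega = 9 rad/s
Using P = tau * omega
P = 42 * 9
P = 378 W

378 W


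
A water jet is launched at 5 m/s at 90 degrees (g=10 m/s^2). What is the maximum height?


Given: v0 = 5 m/s, theta = 90 deg, g = 10 m/s^2
sin^2(90) = 1
Using H = v0^2 * sin^2(theta) / (2*g)
H = 5^2 * 1 / (2*10)
H = 25 * 1 / 20
H = 25 / 20
H = 5/4 m

5/4 m


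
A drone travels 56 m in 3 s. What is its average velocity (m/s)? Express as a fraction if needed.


Given: distance d = 56 m, time t = 3 s
Using v = d / t
v = 56 / 3
v = 56/3 m/s

56/3 m/s


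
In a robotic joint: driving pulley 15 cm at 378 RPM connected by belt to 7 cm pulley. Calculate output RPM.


Given: D1 = 15 cm, w1 = 378 RPM, D2 = 7 cm
Using D1*w1 = D2*w2
w2 = D1*w1 / D2
w2 = 15*378 / 7
w2 = 5670 / 7
w2 = 810 RPM

810 RPM


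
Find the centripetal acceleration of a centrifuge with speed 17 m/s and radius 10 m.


Given: v = 17 m/s, r = 10 m
Using a_c = v^2 / r
a_c = 17^2 / 10
a_c = 289 / 10
a_c = 289/10 m/s^2

289/10 m/s^2


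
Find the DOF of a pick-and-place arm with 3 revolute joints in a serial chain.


Given: serial robot with 3 revolute joints
DOF contribution per joint type: revolute=1, prismatic=1, spherical=3, fixed=0
DOF = 3*1
DOF = 3

3


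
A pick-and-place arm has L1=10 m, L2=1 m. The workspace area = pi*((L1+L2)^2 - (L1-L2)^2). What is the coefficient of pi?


Given: L1 = 10, L2 = 1
(L1+L2)^2 = (11)^2 = 121
(L1-L2)^2 = (9)^2 = 81
Difference = 121 - 81 = 40
This equals 4*L1*L2 = 4*10*1 = 40
Workspace area = 40*pi

40


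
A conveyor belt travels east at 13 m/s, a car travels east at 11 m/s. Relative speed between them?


Given: v_A = 13 m/s east, v_B = 11 m/s east
Both move in the same direction; relative speed = |v_A - v_B|
|13 - 11| = |2|
= 2 m/s

2 m/s


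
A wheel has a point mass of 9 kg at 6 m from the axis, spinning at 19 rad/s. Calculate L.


Given: m = 9 kg, r = 6 m, omega = 19 rad/s
For a point mass: I = m*r^2
I = 9*6^2 = 9*36 = 324
L = I*omega = 324*19
L = 6156 kg*m^2/s

6156 kg*m^2/s


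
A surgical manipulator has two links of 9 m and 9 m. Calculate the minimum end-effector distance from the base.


Given: L1 = 9 m, L2 = 9 m
For a 2-link planar arm, min reach = |L1 - L2| (second link folded back)
Min reach = |9 - 9|
Min reach = 0 m

0 m


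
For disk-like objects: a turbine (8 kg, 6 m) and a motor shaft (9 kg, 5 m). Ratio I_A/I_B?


Given: M1=8 kg, R1=6 m, M2=9 kg, R2=5 m
For a disk: I = (1/2)*M*R^2, so I_A/I_B = (M1*R1^2)/(M2*R2^2)
M1*R1^2 = 8*36 = 288
M2*R2^2 = 9*25 = 225
I_A/I_B = 288/225 = 32/25

32/25


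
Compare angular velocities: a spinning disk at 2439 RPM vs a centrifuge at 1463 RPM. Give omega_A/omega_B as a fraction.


Given: RPM_A = 2439, RPM_B = 1463
omega = 2*pi*RPM/60, so omega_A/omega_B = RPM_A / RPM_B
omega_A/omega_B = 2439 / 1463
omega_A/omega_B = 2439/1463

2439/1463


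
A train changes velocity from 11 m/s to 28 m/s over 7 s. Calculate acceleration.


Given: initial velocity v0 = 11 m/s, final velocity v = 28 m/s, time t = 7 s
Using a = (v - v0) / t
a = (28 - 11) / 7
a = 17 / 7
a = 17/7 m/s^2

17/7 m/s^2


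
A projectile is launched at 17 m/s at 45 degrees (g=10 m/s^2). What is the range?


Given: v0 = 17 m/s, theta = 45 deg, g = 10 m/s^2
sin(2*45) = sin(90) = 1
Using R = v0^2 * sin(2*theta) / g
R = 17^2 * 1 / 10
R = 289 / 10
R = 289/10 m

289/10 m


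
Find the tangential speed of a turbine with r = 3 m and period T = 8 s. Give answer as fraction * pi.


Given: radius r = 3 m, period T = 8 s
Using v = 2*pi*r / T
v = 2*pi*3 / 8
v = 6*pi / 8
v = 3/4*pi m/s

3/4*pi m/s


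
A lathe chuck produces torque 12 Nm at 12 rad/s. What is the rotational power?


Given: tau = 12 Nm, omega = 12 rad/s
Using P = tau * omega
P = 12 * 12
P = 144 W

144 W


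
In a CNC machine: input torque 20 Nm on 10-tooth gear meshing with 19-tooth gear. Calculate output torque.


Given: N1 = 10, N2 = 19, T1 = 20 Nm
Using T2/T1 = N2/N1
T2 = T1 * N2 / N1
T2 = 20 * 19 / 10
T2 = 380 / 10
T2 = 38 Nm

38 Nm


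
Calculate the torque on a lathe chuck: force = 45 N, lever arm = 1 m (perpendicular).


Given: F = 45 N, r = 1 m, angle = 90 deg (perpendicular)
Using tau = F * r * sin(90)
sin(90) = 1
tau = 45 * 1 * 1
tau = 45 Nm

45 Nm


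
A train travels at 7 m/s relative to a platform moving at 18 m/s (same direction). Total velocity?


Given: object velocity = 7 m/s, platform velocity = 18 m/s (same direction)
Using classical velocity addition: v_total = v_object + v_platform
v_total = 7 + 18
v_total = 25 m/s

25 m/s


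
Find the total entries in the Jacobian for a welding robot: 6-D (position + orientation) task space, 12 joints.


Given: task space dimension = 6, joints = 12
Jacobian is a 6 x 12 matrix
Total entries = rows * columns
Total = 6 * 12
Total = 72

72


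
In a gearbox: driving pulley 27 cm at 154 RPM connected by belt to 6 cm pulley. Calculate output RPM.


Given: D1 = 27 cm, w1 = 154 RPM, D2 = 6 cm
Using D1*w1 = D2*w2
w2 = D1*w1 / D2
w2 = 27*154 / 6
w2 = 4158 / 6
w2 = 693 RPM

693 RPM


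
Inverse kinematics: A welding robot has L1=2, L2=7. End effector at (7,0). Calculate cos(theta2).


Given: L1 = 2, L2 = 7, target (x, y) = (7, 0)
Using cos(theta2) = (x^2 + y^2 - L1^2 - L2^2) / (2*L1*L2)
x^2 + y^2 = 7^2 + 0 = 49
L1^2 + L2^2 = 4 + 49 = 53
Numerator = 49 - 53 = -4
Denominator = 2*2*7 = 28
cos(theta2) = -4/28 = -1/7

-1/7


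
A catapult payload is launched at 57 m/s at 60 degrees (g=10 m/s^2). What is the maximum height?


Given: v0 = 57 m/s, theta = 60 deg, g = 10 m/s^2
sin^2(60) = 3/4
Using H = v0^2 * sin^2(theta) / (2*g)
H = 57^2 * 3/4 / (2*10)
H = 3249 * 3/4 / 20
H = 9747/4 / 20
H = 9747/80 m

9747/80 m


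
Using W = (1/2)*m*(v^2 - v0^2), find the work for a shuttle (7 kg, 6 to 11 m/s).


Given: m = 7 kg, v0 = 6 m/s, v = 11 m/s
Using W = (1/2)*m*(v^2 - v0^2)
v^2 = 11^2 = 121
v0^2 = 6^2 = 36
v^2 - v0^2 = 121 - 36 = 85
W = (1/2)*7*85 = 595/2 J

595/2 J


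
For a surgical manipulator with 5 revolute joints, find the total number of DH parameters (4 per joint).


Given: 5 joints, 4 DH parameters per joint (d, theta, a, alpha)
Total DH parameters = number_of_joints * 4
Total = 5 * 4
Total = 20

20


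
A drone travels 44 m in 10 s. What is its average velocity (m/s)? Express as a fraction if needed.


Given: distance d = 44 m, time t = 10 s
Using v = d / t
v = 44 / 10
v = 22/5 m/s

22/5 m/s


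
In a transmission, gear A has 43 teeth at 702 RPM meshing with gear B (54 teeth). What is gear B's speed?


Given: N1 = 43 teeth, w1 = 702 RPM, N2 = 54 teeth
Using N1*w1 = N2*w2
w2 = N1*w1 / N2
w2 = 43*702 / 54
w2 = 30186 / 54
w2 = 559 RPM

559 RPM


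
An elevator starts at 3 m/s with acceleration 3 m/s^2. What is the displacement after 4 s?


Given: v0 = 3 m/s, a = 3 m/s^2, t = 4 s
Using s = v0*t + (1/2)*a*t^2
s = 3*4 + (1/2)*3*4^2
s = 12 + (1/2)*48
s = 12 + 24
s = 36

36 m


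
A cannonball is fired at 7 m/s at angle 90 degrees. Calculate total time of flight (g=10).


Given: v0 = 7 m/s, theta = 90 deg, g = 10 m/s^2
sin(90) = 1
Using T = 2*v0*sin(theta) / g
T = 2*7*1 / 10
T = 14 / 10
T = 7/5 s

7/5 s


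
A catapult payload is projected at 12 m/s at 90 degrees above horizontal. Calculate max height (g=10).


Given: v0 = 12 m/s, theta = 90 deg, g = 10 m/s^2
sin^2(90) = 1
Using H = v0^2 * sin^2(theta) / (2*g)
H = 12^2 * 1 / (2*10)
H = 144 * 1 / 20
H = 144 / 20
H = 36/5 m

36/5 m


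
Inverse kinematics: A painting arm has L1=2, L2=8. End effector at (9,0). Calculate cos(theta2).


Given: L1 = 2, L2 = 8, target (x, y) = (9, 0)
Using cos(theta2) = (x^2 + y^2 - L1^2 - L2^2) / (2*L1*L2)
x^2 + y^2 = 9^2 + 0 = 81
L1^2 + L2^2 = 4 + 64 = 68
Numerator = 81 - 68 = 13
Denominator = 2*2*8 = 32
cos(theta2) = 13/32 = 13/32

13/32


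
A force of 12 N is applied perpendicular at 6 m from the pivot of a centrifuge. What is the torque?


Given: F = 12 N, r = 6 m, angle = 90 deg (perpendicular)
Using tau = F * r * sin(90)
sin(90) = 1
tau = 12 * 6 * 1
tau = 72 Nm

72 Nm


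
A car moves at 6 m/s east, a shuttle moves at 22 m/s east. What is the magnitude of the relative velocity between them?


Given: v_A = 6 m/s east, v_B = 22 m/s east
Both move in the same direction; relative speed = |v_A - v_B|
|6 - 22| = |-16|
= 16 m/s

16 m/s


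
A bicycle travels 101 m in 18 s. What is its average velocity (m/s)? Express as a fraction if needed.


Given: distance d = 101 m, time t = 18 s
Using v = d / t
v = 101 / 18
v = 101/18 m/s

101/18 m/s


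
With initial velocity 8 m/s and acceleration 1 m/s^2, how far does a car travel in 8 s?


Given: v0 = 8 m/s, a = 1 m/s^2, t = 8 s
Using s = v0*t + (1/2)*a*t^2
s = 8*8 + (1/2)*1*8^2
s = 64 + (1/2)*64
s = 64 + 32
s = 96

96 m


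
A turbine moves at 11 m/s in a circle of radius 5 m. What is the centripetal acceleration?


Given: v = 11 m/s, r = 5 m
Using a_c = v^2 / r
a_c = 11^2 / 5
a_c = 121 / 5
a_c = 121/5 m/s^2

121/5 m/s^2


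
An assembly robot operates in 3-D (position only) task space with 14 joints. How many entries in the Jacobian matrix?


Given: task space dimension = 3, joints = 14
Jacobian is a 3 x 14 matrix
Total entries = rows * columns
Total = 3 * 14
Total = 42

42


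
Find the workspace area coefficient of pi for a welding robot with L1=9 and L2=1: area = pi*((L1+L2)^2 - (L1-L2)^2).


Given: L1 = 9, L2 = 1
(L1+L2)^2 = (10)^2 = 100
(L1-L2)^2 = (8)^2 = 64
Difference = 100 - 64 = 36
This equals 4*L1*L2 = 4*9*1 = 36
Workspace area = 36*pi

36


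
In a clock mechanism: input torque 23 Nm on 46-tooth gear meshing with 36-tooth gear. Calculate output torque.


Given: N1 = 46, N2 = 36, T1 = 23 Nm
Using T2/T1 = N2/N1
T2 = T1 * N2 / N1
T2 = 23 * 36 / 46
T2 = 828 / 46
T2 = 18 Nm

18 Nm


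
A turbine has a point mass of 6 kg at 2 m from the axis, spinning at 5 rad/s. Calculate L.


Given: m = 6 kg, r = 2 m, omega = 5 rad/s
For a point mass: I = m*r^2
I = 6*2^2 = 6*4 = 24
L = I*omega = 24*5
L = 120 kg*m^2/s

120 kg*m^2/s


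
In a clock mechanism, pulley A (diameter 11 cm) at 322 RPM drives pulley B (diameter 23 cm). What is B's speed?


Given: D1 = 11 cm, w1 = 322 RPM, D2 = 23 cm
Using D1*w1 = D2*w2
w2 = D1*w1 / D2
w2 = 11*322 / 23
w2 = 3542 / 23
w2 = 154 RPM

154 RPM


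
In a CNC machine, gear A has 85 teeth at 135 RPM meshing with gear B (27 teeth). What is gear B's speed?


Given: N1 = 85 teeth, w1 = 135 RPM, N2 = 27 teeth
Using N1*w1 = N2*w2
w2 = N1*w1 / N2
w2 = 85*135 / 27
w2 = 11475 / 27
w2 = 425 RPM

425 RPM


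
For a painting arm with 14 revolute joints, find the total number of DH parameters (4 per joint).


Given: 14 joints, 4 DH parameters per joint (d, theta, a, alpha)
Total DH parameters = number_of_joints * 4
Total = 14 * 4
Total = 56

56


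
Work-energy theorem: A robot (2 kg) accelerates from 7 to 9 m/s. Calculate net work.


Given: m = 2 kg, v0 = 7 m/s, v = 9 m/s
Using W = (1/2)*m*(v^2 - v0^2)
v^2 = 9^2 = 81
v0^2 = 7^2 = 49
v^2 - v0^2 = 81 - 49 = 32
W = (1/2)*2*32 = 32 J

32 J


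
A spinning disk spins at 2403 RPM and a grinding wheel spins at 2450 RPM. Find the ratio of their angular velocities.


Given: RPM_A = 2403, RPM_B = 2450
omega = 2*pi*RPM/60, so omega_A/omega_B = RPM_A / RPM_B
omega_A/omega_B = 2403 / 2450
omega_A/omega_B = 2403/2450

2403/2450


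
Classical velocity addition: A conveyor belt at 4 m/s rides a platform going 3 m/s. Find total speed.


Given: object velocity = 4 m/s, platform velocity = 3 m/s (same direction)
Using classical velocity addition: v_total = v_object + v_platform
v_total = 4 + 3
v_total = 7 m/s

7 m/s


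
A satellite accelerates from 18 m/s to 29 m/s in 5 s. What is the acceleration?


Given: initial velocity v0 = 18 m/s, final velocity v = 29 m/s, time t = 5 s
Using a = (v - v0) / t
a = (29 - 18) / 5
a = 11 / 5
a = 11/5 m/s^2

11/5 m/s^2


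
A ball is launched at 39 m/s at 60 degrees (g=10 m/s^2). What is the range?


Given: v0 = 39 m/s, theta = 60 deg, g = 10 m/s^2
sin(2*60) = sin(120) = sqrt(3)/2
Using R = v0^2 * sin(2*theta) / g
R = 39^2 * (sqrt(3)/2) / 10
R = 1521 * sqrt(3) / 20
R = 1521/20*sqrt(3) m

1521/20*sqrt(3) m


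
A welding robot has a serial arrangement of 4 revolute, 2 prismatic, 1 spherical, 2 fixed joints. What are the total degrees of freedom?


Given: serial robot with 4 revolute, 2 prismatic, 1 spherical, 2 fixed joints
DOF contribution per joint type: revolute=1, prismatic=1, spherical=3, fixed=0
DOF = 4*1 + 2*1 + 1*3 + 2*0
DOF = 9

9


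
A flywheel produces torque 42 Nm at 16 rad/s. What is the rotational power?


Given: tau = 42 Nm, omega = 16 rad/s
Using P = tau * omega
P = 42 * 16
P = 672 W

672 W


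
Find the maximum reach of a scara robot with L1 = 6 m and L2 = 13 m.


Given: L1 = 6 m, L2 = 13 m
For a 2-link planar arm, max reach = L1 + L2 (fully extended)
Max reach = 6 + 13
Max reach = 19 m

19 m


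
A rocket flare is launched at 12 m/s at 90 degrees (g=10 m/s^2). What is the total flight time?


Given: v0 = 12 m/s, theta = 90 deg, g = 10 m/s^2
sin(90) = 1
Using T = 2*v0*sin(theta) / g
T = 2*12*1 / 10
T = 24 / 10
T = 12/5 s

12/5 s


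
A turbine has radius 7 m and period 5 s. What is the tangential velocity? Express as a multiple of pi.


Given: radius r = 7 m, period T = 5 s
Using v = 2*pi*r / T
v = 2*pi*7 / 5
v = 14*pi / 5
v = 14/5*pi m/s

14/5*pi m/s


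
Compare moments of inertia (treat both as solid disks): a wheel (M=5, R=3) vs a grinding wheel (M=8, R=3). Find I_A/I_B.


Given: M1=5 kg, R1=3 m, M2=8 kg, R2=3 m
For a disk: I = (1/2)*M*R^2, so I_A/I_B = (M1*R1^2)/(M2*R2^2)
M1*R1^2 = 5*9 = 45
M2*R2^2 = 8*9 = 72
I_A/I_B = 45/72 = 5/8

5/8


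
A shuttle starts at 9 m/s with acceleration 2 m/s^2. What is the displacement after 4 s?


Given: v0 = 9 m/s, a = 2 m/s^2, t = 4 s
Using s = v0*t + (1/2)*a*t^2
s = 9*4 + (1/2)*2*4^2
s = 36 + (1/2)*32
s = 36 + 16
s = 52

52 m


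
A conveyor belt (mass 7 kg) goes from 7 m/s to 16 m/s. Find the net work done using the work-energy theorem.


Given: m = 7 kg, v0 = 7 m/s, v = 16 m/s
Using W = (1/2)*m*(v^2 - v0^2)
v^2 = 16^2 = 256
v0^2 = 7^2 = 49
v^2 - v0^2 = 256 - 49 = 207
W = (1/2)*7*207 = 1449/2 J

1449/2 J


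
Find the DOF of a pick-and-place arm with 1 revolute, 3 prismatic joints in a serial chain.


Given: serial robot with 1 revolute, 3 prismatic joints
DOF contribution per joint type: revolute=1, prismatic=1, spherical=3, fixed=0
DOF = 1*1 + 3*1
DOF = 4

4


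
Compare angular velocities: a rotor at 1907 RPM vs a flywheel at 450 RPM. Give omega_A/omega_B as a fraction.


Given: RPM_A = 1907, RPM_B = 450
omega = 2*pi*RPM/60, so omega_A/omega_B = RPM_A / RPM_B
omega_A/omega_B = 1907 / 450
omega_A/omega_B = 1907/450

1907/450


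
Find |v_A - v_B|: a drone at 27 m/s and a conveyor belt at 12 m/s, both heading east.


Given: v_A = 27 m/s east, v_B = 12 m/s east
Both move in the same direction; relative speed = |v_A - v_B|
|27 - 12| = |15|
= 15 m/s

15 m/s


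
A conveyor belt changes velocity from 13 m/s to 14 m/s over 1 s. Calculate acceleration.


Given: initial velocity v0 = 13 m/s, final velocity v = 14 m/s, time t = 1 s
Using a = (v - v0) / t
a = (14 - 13) / 1
a = 1 / 1
a = 1 m/s^2

1 m/s^2


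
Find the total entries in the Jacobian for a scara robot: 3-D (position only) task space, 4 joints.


Given: task space dimension = 3, joints = 4
Jacobian is a 3 x 4 matrix
Total entries = rows * columns
Total = 3 * 4
Total = 12

12


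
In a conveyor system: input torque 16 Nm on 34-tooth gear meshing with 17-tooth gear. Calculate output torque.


Given: N1 = 34, N2 = 17, T1 = 16 Nm
Using T2/T1 = N2/N1
T2 = T1 * N2 / N1
T2 = 16 * 17 / 34
T2 = 272 / 34
T2 = 8 Nm

8 Nm
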